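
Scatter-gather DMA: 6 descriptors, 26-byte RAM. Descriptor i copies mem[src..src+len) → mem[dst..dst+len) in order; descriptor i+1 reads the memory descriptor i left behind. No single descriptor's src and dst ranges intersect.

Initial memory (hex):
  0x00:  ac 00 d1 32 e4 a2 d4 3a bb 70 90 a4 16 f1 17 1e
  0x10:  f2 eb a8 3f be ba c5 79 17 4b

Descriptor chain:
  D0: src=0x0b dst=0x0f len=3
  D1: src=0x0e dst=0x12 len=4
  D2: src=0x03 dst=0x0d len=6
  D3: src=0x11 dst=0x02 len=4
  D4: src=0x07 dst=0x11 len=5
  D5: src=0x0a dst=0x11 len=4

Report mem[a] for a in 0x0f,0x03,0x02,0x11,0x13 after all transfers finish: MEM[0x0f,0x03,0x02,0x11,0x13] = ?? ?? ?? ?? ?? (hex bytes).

MEM[0x0f,0x03,0x02,0x11,0x13] = a2 bb 3a 90 16

D0: mem[0x0f..0x11] <- [a4 16 f1]
D1: mem[0x12..0x15] <- [17 a4 16 f1]
D2: mem[0x0d..0x12] <- [32 e4 a2 d4 3a bb]
D3: mem[0x02..0x05] <- [3a bb a4 16]
D4: mem[0x11..0x15] <- [3a bb 70 90 a4]
D5: mem[0x11..0x14] <- [90 a4 16 32]
query mem[0x0f]=0xa2, mem[0x03]=0xbb, mem[0x02]=0x3a, mem[0x11]=0x90, mem[0x13]=0x16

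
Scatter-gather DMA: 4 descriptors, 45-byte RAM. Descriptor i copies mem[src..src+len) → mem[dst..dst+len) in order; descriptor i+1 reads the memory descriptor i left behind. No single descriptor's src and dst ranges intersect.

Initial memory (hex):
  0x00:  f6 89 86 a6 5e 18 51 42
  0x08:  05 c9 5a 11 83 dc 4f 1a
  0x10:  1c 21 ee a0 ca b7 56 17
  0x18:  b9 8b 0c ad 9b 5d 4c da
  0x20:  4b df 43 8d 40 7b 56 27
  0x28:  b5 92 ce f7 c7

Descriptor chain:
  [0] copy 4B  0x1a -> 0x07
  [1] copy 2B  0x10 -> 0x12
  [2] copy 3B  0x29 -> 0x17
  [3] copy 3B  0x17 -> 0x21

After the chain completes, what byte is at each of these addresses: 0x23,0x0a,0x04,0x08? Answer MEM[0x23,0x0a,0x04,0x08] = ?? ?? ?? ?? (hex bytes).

#0 dst[0x07+4] := {0x0c,0xad,0x9b,0x5d}
#1 dst[0x12+2] := {0x1c,0x21}
#2 dst[0x17+3] := {0x92,0xce,0xf7}
#3 dst[0x21+3] := {0x92,0xce,0xf7}
query mem[0x23]=0xf7, mem[0x0a]=0x5d, mem[0x04]=0x5e, mem[0x08]=0xad

MEM[0x23,0x0a,0x04,0x08] = f7 5d 5e ad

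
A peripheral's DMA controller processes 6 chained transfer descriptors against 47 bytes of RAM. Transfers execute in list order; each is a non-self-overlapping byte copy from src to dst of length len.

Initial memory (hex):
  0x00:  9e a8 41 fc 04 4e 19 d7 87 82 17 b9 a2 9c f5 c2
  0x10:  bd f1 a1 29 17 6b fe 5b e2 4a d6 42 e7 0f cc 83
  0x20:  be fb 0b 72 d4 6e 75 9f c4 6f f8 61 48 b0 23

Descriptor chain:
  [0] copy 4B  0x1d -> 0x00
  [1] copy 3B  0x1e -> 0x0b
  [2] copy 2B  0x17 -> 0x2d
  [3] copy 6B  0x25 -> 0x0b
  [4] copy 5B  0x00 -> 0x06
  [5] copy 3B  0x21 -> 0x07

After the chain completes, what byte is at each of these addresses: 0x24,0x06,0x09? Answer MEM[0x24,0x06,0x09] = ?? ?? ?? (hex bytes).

MEM[0x24,0x06,0x09] = d4 0f 72

#0 dst[0x00+4] := {0x0f,0xcc,0x83,0xbe}
#1 dst[0x0b+3] := {0xcc,0x83,0xbe}
#2 dst[0x2d+2] := {0x5b,0xe2}
#3 dst[0x0b+6] := {0x6e,0x75,0x9f,0xc4,0x6f,0xf8}
#4 dst[0x06+5] := {0x0f,0xcc,0x83,0xbe,0x04}
#5 dst[0x07+3] := {0xfb,0x0b,0x72}
query mem[0x24]=0xd4, mem[0x06]=0x0f, mem[0x09]=0x72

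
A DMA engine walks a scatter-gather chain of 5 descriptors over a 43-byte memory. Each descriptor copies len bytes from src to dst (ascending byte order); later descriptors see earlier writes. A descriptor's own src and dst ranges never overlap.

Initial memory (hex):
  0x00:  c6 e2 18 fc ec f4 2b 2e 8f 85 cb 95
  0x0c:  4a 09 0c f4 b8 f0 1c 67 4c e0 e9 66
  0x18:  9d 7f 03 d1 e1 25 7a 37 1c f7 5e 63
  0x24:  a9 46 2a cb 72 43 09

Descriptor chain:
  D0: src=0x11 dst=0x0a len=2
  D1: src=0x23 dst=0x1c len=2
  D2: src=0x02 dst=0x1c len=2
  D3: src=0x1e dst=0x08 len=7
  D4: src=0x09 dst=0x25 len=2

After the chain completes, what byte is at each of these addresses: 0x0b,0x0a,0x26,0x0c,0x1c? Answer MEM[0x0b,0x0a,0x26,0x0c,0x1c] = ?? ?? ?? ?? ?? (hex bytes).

D0: mem[0x0a..0x0b] <- [f0 1c]
D1: mem[0x1c..0x1d] <- [63 a9]
D2: mem[0x1c..0x1d] <- [18 fc]
D3: mem[0x08..0x0e] <- [7a 37 1c f7 5e 63 a9]
D4: mem[0x25..0x26] <- [37 1c]
query mem[0x0b]=0xf7, mem[0x0a]=0x1c, mem[0x26]=0x1c, mem[0x0c]=0x5e, mem[0x1c]=0x18

MEM[0x0b,0x0a,0x26,0x0c,0x1c] = f7 1c 1c 5e 18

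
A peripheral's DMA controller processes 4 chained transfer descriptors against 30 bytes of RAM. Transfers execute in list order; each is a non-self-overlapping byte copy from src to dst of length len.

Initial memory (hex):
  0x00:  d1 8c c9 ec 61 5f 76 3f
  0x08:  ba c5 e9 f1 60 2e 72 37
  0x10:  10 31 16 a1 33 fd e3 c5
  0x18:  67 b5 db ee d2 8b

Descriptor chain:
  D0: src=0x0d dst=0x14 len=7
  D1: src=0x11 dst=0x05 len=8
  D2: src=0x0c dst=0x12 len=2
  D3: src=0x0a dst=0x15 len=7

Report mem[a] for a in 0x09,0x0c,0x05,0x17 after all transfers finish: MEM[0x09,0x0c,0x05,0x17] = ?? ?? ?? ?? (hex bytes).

MEM[0x09,0x0c,0x05,0x17] = 72 31 31 31

[0] 0x0d->0x14 len=7 : 2e 72 37 10 31 16 a1
[1] 0x11->0x05 len=8 : 31 16 a1 2e 72 37 10 31
[2] 0x0c->0x12 len=2 : 31 2e
[3] 0x0a->0x15 len=7 : 37 10 31 2e 72 37 10
query mem[0x09]=0x72, mem[0x0c]=0x31, mem[0x05]=0x31, mem[0x17]=0x31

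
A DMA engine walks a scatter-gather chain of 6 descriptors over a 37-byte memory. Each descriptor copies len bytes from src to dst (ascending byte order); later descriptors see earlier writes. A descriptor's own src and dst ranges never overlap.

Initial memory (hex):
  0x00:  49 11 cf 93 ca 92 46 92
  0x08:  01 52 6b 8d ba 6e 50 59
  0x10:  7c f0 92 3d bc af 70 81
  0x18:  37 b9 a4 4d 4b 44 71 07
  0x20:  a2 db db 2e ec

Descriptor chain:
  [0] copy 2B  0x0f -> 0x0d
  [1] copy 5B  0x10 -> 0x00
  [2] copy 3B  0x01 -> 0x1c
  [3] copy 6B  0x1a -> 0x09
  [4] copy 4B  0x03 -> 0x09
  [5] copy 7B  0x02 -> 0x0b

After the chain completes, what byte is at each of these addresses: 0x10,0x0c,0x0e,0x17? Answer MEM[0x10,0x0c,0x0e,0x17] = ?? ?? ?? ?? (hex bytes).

MEM[0x10,0x0c,0x0e,0x17] = 92 3d 92 81

  after D0: wrote 2B at 0x0d = 597c
  after D1: wrote 5B at 0x00 = 7cf0923dbc
  after D2: wrote 3B at 0x1c = f0923d
  after D3: wrote 6B at 0x09 = a44df0923d07
  after D4: wrote 4B at 0x09 = 3dbc9246
  after D5: wrote 7B at 0x0b = 923dbc92469201
query mem[0x10]=0x92, mem[0x0c]=0x3d, mem[0x0e]=0x92, mem[0x17]=0x81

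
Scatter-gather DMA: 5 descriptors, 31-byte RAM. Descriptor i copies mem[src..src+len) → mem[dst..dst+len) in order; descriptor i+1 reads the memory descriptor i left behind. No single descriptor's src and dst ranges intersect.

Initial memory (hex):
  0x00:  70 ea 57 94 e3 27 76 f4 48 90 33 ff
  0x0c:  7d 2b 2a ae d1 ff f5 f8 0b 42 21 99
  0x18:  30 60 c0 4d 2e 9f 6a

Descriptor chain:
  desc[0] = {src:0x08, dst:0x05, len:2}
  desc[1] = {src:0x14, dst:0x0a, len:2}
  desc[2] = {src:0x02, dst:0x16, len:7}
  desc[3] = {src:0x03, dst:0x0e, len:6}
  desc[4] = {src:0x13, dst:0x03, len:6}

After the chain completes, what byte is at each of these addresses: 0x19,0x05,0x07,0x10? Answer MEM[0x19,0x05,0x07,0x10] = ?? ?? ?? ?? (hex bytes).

  after D0: wrote 2B at 0x05 = 4890
  after D1: wrote 2B at 0x0a = 0b42
  after D2: wrote 7B at 0x16 = 5794e34890f448
  after D3: wrote 6B at 0x0e = 94e34890f448
  after D4: wrote 6B at 0x03 = 480b425794e3
query mem[0x19]=0x48, mem[0x05]=0x42, mem[0x07]=0x94, mem[0x10]=0x48

MEM[0x19,0x05,0x07,0x10] = 48 42 94 48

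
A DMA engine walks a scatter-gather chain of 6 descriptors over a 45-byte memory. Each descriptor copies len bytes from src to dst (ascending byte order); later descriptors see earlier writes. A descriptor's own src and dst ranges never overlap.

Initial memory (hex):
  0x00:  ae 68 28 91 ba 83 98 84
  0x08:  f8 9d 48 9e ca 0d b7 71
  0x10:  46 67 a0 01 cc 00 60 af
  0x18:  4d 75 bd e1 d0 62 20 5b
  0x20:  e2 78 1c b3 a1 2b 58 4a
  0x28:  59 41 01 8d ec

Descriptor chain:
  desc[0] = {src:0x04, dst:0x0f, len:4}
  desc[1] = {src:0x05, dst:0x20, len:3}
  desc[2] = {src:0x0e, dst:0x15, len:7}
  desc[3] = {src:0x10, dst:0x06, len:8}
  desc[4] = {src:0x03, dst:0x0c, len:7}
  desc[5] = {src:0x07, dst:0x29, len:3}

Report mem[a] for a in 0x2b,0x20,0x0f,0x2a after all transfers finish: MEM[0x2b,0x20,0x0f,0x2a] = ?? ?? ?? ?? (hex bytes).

#0 dst[0x0f+4] := {0xba,0x83,0x98,0x84}
#1 dst[0x20+3] := {0x83,0x98,0x84}
#2 dst[0x15+7] := {0xb7,0xba,0x83,0x98,0x84,0x01,0xcc}
#3 dst[0x06+8] := {0x83,0x98,0x84,0x01,0xcc,0xb7,0xba,0x83}
#4 dst[0x0c+7] := {0x91,0xba,0x83,0x83,0x98,0x84,0x01}
#5 dst[0x29+3] := {0x98,0x84,0x01}
query mem[0x2b]=0x01, mem[0x20]=0x83, mem[0x0f]=0x83, mem[0x2a]=0x84

MEM[0x2b,0x20,0x0f,0x2a] = 01 83 83 84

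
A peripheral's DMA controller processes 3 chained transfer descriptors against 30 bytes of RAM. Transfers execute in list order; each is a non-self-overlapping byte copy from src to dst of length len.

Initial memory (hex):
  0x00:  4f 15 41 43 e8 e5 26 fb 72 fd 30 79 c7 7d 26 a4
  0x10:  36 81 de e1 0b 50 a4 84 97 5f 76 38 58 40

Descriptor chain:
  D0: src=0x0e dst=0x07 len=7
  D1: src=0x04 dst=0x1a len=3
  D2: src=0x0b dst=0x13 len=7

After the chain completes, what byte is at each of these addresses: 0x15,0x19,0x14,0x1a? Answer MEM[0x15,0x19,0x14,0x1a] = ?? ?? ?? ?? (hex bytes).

[0] 0x0e->0x07 len=7 : 26 a4 36 81 de e1 0b
[1] 0x04->0x1a len=3 : e8 e5 26
[2] 0x0b->0x13 len=7 : de e1 0b 26 a4 36 81
query mem[0x15]=0x0b, mem[0x19]=0x81, mem[0x14]=0xe1, mem[0x1a]=0xe8

MEM[0x15,0x19,0x14,0x1a] = 0b 81 e1 e8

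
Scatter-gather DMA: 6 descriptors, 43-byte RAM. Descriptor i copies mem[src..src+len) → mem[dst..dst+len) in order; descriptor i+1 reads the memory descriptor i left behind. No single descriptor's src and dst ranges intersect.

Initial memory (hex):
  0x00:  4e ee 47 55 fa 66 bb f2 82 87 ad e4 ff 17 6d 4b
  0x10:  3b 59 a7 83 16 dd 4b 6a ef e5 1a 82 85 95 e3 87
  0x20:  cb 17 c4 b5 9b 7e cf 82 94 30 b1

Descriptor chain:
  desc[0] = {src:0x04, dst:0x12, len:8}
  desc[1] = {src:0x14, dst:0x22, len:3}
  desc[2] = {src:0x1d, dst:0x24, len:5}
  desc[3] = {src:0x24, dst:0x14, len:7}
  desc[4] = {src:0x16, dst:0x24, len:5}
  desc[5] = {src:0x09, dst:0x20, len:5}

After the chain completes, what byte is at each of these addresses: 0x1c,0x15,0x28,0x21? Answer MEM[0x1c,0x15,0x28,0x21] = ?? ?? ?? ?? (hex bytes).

MEM[0x1c,0x15,0x28,0x21] = 85 e3 b1 ad

  after D0: wrote 8B at 0x12 = fa66bbf28287ade4
  after D1: wrote 3B at 0x22 = bbf282
  after D2: wrote 5B at 0x24 = 95e387cb17
  after D3: wrote 7B at 0x14 = 95e387cb1730b1
  after D4: wrote 5B at 0x24 = 87cb1730b1
  after D5: wrote 5B at 0x20 = 87ade4ff17
query mem[0x1c]=0x85, mem[0x15]=0xe3, mem[0x28]=0xb1, mem[0x21]=0xad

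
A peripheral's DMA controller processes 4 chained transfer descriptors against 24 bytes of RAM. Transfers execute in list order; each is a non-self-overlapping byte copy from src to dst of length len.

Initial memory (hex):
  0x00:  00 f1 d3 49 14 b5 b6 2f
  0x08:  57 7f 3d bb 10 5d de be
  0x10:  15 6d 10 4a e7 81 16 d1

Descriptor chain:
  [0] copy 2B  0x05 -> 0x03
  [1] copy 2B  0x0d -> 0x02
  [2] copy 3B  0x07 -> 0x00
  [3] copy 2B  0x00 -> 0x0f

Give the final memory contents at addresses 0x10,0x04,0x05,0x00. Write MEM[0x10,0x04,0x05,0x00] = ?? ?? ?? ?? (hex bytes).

MEM[0x10,0x04,0x05,0x00] = 57 b6 b5 2f

#0 dst[0x03+2] := {0xb5,0xb6}
#1 dst[0x02+2] := {0x5d,0xde}
#2 dst[0x00+3] := {0x2f,0x57,0x7f}
#3 dst[0x0f+2] := {0x2f,0x57}
query mem[0x10]=0x57, mem[0x04]=0xb6, mem[0x05]=0xb5, mem[0x00]=0x2f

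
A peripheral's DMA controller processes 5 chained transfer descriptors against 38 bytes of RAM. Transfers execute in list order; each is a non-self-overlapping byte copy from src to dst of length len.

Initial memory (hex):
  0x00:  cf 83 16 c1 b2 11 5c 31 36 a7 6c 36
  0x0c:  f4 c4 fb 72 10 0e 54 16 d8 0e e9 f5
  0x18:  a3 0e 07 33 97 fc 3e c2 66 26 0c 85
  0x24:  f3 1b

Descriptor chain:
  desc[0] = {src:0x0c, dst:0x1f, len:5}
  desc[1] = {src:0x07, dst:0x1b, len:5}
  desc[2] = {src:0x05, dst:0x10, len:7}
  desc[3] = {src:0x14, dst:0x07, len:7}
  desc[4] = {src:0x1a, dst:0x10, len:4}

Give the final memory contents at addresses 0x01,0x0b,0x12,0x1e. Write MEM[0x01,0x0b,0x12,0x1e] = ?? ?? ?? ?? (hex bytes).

MEM[0x01,0x0b,0x12,0x1e] = 83 a3 36 6c

D0: mem[0x1f..0x23] <- [f4 c4 fb 72 10]
D1: mem[0x1b..0x1f] <- [31 36 a7 6c 36]
D2: mem[0x10..0x16] <- [11 5c 31 36 a7 6c 36]
D3: mem[0x07..0x0d] <- [a7 6c 36 f5 a3 0e 07]
D4: mem[0x10..0x13] <- [07 31 36 a7]
query mem[0x01]=0x83, mem[0x0b]=0xa3, mem[0x12]=0x36, mem[0x1e]=0x6c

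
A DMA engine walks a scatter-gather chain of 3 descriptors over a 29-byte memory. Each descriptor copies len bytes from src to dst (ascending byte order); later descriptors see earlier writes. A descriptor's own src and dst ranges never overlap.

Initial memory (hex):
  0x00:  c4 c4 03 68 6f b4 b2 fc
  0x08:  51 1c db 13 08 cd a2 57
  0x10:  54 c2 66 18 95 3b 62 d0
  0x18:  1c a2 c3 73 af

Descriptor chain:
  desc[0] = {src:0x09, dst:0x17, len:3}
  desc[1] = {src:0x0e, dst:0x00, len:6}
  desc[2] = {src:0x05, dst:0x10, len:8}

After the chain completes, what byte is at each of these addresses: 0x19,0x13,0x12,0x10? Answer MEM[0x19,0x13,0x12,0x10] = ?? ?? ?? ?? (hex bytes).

MEM[0x19,0x13,0x12,0x10] = 13 51 fc 18

  after D0: wrote 3B at 0x17 = 1cdb13
  after D1: wrote 6B at 0x00 = a25754c26618
  after D2: wrote 8B at 0x10 = 18b2fc511cdb1308
query mem[0x19]=0x13, mem[0x13]=0x51, mem[0x12]=0xfc, mem[0x10]=0x18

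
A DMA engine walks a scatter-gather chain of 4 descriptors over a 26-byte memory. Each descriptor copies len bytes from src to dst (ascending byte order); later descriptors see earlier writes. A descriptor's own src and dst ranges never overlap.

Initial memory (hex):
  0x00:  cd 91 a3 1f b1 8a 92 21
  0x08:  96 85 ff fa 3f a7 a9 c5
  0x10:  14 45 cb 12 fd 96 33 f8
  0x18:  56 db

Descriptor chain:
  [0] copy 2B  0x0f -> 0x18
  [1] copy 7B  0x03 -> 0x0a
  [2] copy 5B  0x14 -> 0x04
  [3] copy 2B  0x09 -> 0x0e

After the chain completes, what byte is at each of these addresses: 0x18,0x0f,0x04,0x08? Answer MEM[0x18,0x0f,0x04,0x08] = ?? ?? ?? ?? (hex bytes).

[0] 0x0f->0x18 len=2 : c5 14
[1] 0x03->0x0a len=7 : 1f b1 8a 92 21 96 85
[2] 0x14->0x04 len=5 : fd 96 33 f8 c5
[3] 0x09->0x0e len=2 : 85 1f
query mem[0x18]=0xc5, mem[0x0f]=0x1f, mem[0x04]=0xfd, mem[0x08]=0xc5

MEM[0x18,0x0f,0x04,0x08] = c5 1f fd c5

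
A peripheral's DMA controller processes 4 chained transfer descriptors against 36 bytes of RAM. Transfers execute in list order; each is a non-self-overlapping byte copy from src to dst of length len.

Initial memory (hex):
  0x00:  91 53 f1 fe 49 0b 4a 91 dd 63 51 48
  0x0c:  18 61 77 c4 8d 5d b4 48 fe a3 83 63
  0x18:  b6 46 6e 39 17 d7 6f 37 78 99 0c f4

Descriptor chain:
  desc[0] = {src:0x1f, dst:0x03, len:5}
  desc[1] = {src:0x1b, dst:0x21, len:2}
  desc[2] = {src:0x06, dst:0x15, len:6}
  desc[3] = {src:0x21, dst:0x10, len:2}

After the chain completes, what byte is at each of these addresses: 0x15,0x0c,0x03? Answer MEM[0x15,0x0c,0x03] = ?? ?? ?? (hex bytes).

D0: mem[0x03..0x07] <- [37 78 99 0c f4]
D1: mem[0x21..0x22] <- [39 17]
D2: mem[0x15..0x1a] <- [0c f4 dd 63 51 48]
D3: mem[0x10..0x11] <- [39 17]
query mem[0x15]=0x0c, mem[0x0c]=0x18, mem[0x03]=0x37

MEM[0x15,0x0c,0x03] = 0c 18 37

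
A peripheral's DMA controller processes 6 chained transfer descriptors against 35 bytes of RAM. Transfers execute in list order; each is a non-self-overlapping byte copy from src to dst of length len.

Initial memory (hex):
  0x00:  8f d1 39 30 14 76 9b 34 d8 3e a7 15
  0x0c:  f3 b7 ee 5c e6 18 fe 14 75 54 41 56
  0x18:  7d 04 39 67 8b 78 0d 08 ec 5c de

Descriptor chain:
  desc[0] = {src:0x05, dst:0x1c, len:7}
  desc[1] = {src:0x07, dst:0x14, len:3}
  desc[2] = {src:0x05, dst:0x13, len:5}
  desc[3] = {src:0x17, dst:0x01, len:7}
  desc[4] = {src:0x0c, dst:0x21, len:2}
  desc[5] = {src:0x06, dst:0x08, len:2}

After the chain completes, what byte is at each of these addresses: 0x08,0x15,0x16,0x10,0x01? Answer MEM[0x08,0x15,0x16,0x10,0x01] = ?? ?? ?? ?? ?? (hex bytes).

MEM[0x08,0x15,0x16,0x10,0x01] = 76 34 d8 e6 3e

[0] 0x05->0x1c len=7 : 76 9b 34 d8 3e a7 15
[1] 0x07->0x14 len=3 : 34 d8 3e
[2] 0x05->0x13 len=5 : 76 9b 34 d8 3e
[3] 0x17->0x01 len=7 : 3e 7d 04 39 67 76 9b
[4] 0x0c->0x21 len=2 : f3 b7
[5] 0x06->0x08 len=2 : 76 9b
query mem[0x08]=0x76, mem[0x15]=0x34, mem[0x16]=0xd8, mem[0x10]=0xe6, mem[0x01]=0x3e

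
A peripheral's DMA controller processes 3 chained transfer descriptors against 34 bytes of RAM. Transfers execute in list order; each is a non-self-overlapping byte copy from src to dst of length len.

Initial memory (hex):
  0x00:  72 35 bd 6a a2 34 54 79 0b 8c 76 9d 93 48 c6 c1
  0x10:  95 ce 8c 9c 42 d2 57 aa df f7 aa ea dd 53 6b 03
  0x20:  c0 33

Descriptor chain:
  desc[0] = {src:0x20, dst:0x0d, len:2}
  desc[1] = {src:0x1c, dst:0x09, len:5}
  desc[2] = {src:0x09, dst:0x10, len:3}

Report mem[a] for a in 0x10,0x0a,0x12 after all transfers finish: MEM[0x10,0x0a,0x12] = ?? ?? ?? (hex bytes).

D0: mem[0x0d..0x0e] <- [c0 33]
D1: mem[0x09..0x0d] <- [dd 53 6b 03 c0]
D2: mem[0x10..0x12] <- [dd 53 6b]
query mem[0x10]=0xdd, mem[0x0a]=0x53, mem[0x12]=0x6b

MEM[0x10,0x0a,0x12] = dd 53 6b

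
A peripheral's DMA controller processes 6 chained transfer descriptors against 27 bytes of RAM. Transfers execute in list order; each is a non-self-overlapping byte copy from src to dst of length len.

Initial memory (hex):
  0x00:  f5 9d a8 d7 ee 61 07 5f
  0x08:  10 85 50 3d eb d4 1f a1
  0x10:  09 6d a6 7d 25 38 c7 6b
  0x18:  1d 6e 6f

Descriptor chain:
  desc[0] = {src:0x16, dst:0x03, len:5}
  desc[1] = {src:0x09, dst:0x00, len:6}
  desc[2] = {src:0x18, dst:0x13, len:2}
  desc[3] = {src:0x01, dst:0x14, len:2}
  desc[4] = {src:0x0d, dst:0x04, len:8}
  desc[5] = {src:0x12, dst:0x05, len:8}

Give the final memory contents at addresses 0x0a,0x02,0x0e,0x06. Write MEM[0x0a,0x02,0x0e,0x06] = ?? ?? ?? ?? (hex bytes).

MEM[0x0a,0x02,0x0e,0x06] = 6b 3d 1f 1d

[0] 0x16->0x03 len=5 : c7 6b 1d 6e 6f
[1] 0x09->0x00 len=6 : 85 50 3d eb d4 1f
[2] 0x18->0x13 len=2 : 1d 6e
[3] 0x01->0x14 len=2 : 50 3d
[4] 0x0d->0x04 len=8 : d4 1f a1 09 6d a6 1d 50
[5] 0x12->0x05 len=8 : a6 1d 50 3d c7 6b 1d 6e
query mem[0x0a]=0x6b, mem[0x02]=0x3d, mem[0x0e]=0x1f, mem[0x06]=0x1d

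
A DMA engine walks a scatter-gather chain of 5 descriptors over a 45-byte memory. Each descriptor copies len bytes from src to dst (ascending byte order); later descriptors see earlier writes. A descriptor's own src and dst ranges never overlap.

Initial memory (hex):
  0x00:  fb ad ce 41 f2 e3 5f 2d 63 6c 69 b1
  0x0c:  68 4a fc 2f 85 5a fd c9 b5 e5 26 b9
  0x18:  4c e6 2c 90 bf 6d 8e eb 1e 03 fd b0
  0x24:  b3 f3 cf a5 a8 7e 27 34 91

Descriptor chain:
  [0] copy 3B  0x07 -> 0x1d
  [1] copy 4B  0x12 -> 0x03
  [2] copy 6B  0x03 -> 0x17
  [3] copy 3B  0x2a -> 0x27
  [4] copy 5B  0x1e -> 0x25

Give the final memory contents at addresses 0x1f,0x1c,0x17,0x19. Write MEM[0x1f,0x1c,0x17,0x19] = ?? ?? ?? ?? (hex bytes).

  after D0: wrote 3B at 0x1d = 2d636c
  after D1: wrote 4B at 0x03 = fdc9b5e5
  after D2: wrote 6B at 0x17 = fdc9b5e52d63
  after D3: wrote 3B at 0x27 = 273491
  after D4: wrote 5B at 0x25 = 636c1e03fd
query mem[0x1f]=0x6c, mem[0x1c]=0x63, mem[0x17]=0xfd, mem[0x19]=0xb5

MEM[0x1f,0x1c,0x17,0x19] = 6c 63 fd b5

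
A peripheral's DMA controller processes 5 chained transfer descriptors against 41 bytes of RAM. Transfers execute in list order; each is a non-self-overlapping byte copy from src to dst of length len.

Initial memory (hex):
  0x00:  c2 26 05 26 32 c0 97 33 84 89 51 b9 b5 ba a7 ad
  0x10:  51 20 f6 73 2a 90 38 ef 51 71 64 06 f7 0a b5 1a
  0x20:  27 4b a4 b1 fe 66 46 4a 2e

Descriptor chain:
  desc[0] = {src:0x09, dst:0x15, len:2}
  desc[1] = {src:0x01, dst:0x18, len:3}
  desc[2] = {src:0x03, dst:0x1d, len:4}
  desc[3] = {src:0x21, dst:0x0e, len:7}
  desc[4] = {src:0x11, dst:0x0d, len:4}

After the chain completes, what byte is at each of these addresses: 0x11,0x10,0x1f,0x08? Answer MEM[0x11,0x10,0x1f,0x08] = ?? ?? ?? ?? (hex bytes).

MEM[0x11,0x10,0x1f,0x08] = fe 4a c0 84

  after D0: wrote 2B at 0x15 = 8951
  after D1: wrote 3B at 0x18 = 260526
  after D2: wrote 4B at 0x1d = 2632c097
  after D3: wrote 7B at 0x0e = 4ba4b1fe66464a
  after D4: wrote 4B at 0x0d = fe66464a
query mem[0x11]=0xfe, mem[0x10]=0x4a, mem[0x1f]=0xc0, mem[0x08]=0x84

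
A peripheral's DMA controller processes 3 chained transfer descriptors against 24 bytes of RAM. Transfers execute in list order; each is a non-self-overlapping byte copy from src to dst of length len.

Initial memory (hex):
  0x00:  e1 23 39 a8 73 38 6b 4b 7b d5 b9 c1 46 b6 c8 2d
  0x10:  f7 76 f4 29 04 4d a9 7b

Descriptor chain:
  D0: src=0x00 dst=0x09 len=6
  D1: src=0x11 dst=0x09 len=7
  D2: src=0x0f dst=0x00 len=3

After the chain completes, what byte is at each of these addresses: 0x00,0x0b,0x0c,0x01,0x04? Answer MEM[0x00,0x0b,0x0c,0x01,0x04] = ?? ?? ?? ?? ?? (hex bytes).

[0] 0x00->0x09 len=6 : e1 23 39 a8 73 38
[1] 0x11->0x09 len=7 : 76 f4 29 04 4d a9 7b
[2] 0x0f->0x00 len=3 : 7b f7 76
query mem[0x00]=0x7b, mem[0x0b]=0x29, mem[0x0c]=0x04, mem[0x01]=0xf7, mem[0x04]=0x73

MEM[0x00,0x0b,0x0c,0x01,0x04] = 7b 29 04 f7 73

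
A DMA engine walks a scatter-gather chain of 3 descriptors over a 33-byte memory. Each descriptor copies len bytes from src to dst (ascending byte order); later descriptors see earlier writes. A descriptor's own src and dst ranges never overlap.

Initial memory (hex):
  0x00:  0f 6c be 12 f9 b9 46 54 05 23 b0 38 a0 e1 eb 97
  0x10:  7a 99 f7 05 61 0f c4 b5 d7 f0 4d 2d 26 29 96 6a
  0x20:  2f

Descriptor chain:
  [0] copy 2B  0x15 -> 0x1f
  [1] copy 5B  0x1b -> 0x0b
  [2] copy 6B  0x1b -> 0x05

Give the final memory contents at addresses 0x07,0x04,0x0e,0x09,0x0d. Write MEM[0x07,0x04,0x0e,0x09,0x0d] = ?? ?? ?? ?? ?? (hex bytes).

MEM[0x07,0x04,0x0e,0x09,0x0d] = 29 f9 96 0f 29

  after D0: wrote 2B at 0x1f = 0fc4
  after D1: wrote 5B at 0x0b = 2d2629960f
  after D2: wrote 6B at 0x05 = 2d2629960fc4
query mem[0x07]=0x29, mem[0x04]=0xf9, mem[0x0e]=0x96, mem[0x09]=0x0f, mem[0x0d]=0x29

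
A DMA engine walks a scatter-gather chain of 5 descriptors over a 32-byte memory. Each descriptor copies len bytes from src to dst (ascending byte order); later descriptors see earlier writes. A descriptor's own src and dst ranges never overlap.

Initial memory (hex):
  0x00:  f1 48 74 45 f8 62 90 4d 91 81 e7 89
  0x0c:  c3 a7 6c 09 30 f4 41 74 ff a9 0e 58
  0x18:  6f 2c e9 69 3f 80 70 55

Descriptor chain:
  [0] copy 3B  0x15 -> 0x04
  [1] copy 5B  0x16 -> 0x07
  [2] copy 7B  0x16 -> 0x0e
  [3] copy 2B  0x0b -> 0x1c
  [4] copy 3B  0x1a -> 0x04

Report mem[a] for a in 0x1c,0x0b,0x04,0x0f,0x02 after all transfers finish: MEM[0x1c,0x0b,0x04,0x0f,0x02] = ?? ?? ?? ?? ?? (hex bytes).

  after D0: wrote 3B at 0x04 = a90e58
  after D1: wrote 5B at 0x07 = 0e586f2ce9
  after D2: wrote 7B at 0x0e = 0e586f2ce9693f
  after D3: wrote 2B at 0x1c = e9c3
  after D4: wrote 3B at 0x04 = e969e9
query mem[0x1c]=0xe9, mem[0x0b]=0xe9, mem[0x04]=0xe9, mem[0x0f]=0x58, mem[0x02]=0x74

MEM[0x1c,0x0b,0x04,0x0f,0x02] = e9 e9 e9 58 74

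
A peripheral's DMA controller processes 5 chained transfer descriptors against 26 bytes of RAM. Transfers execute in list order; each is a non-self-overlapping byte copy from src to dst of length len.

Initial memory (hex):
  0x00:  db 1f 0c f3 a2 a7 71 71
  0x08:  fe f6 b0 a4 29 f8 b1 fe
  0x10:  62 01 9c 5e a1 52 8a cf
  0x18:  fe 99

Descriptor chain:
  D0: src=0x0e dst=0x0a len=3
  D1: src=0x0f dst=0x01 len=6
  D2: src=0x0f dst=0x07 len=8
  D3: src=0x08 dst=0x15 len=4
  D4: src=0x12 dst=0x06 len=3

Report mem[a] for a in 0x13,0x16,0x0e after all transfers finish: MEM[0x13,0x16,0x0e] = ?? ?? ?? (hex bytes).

MEM[0x13,0x16,0x0e] = 5e 01 8a

#0 dst[0x0a+3] := {0xb1,0xfe,0x62}
#1 dst[0x01+6] := {0xfe,0x62,0x01,0x9c,0x5e,0xa1}
#2 dst[0x07+8] := {0xfe,0x62,0x01,0x9c,0x5e,0xa1,0x52,0x8a}
#3 dst[0x15+4] := {0x62,0x01,0x9c,0x5e}
#4 dst[0x06+3] := {0x9c,0x5e,0xa1}
query mem[0x13]=0x5e, mem[0x16]=0x01, mem[0x0e]=0x8a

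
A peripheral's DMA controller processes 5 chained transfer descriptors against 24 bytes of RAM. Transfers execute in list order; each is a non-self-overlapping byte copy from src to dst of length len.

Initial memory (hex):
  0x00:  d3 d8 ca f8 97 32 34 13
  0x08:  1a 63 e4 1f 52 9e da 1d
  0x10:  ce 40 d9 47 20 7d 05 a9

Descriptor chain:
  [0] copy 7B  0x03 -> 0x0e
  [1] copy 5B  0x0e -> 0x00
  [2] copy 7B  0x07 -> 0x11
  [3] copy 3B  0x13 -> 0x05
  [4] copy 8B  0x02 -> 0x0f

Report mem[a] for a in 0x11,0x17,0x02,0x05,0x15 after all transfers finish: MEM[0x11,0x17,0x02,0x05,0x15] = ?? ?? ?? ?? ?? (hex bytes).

MEM[0x11,0x17,0x02,0x05,0x15] = 13 9e 32 63 1a

D0: mem[0x0e..0x14] <- [f8 97 32 34 13 1a 63]
D1: mem[0x00..0x04] <- [f8 97 32 34 13]
D2: mem[0x11..0x17] <- [13 1a 63 e4 1f 52 9e]
D3: mem[0x05..0x07] <- [63 e4 1f]
D4: mem[0x0f..0x16] <- [32 34 13 63 e4 1f 1a 63]
query mem[0x11]=0x13, mem[0x17]=0x9e, mem[0x02]=0x32, mem[0x05]=0x63, mem[0x15]=0x1a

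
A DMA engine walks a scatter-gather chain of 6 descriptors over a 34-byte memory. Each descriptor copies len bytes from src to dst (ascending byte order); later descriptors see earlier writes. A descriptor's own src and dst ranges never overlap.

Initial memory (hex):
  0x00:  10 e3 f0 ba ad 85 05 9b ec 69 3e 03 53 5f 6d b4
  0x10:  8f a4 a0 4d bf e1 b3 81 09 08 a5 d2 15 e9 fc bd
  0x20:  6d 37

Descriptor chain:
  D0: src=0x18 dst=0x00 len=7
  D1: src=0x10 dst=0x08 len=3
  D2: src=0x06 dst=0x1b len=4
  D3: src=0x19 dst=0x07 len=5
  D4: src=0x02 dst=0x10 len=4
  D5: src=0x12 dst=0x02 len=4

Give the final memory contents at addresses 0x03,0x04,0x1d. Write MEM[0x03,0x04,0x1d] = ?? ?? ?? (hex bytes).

MEM[0x03,0x04,0x1d] = e9 bf 8f

D0: mem[0x00..0x06] <- [09 08 a5 d2 15 e9 fc]
D1: mem[0x08..0x0a] <- [8f a4 a0]
D2: mem[0x1b..0x1e] <- [fc 9b 8f a4]
D3: mem[0x07..0x0b] <- [08 a5 fc 9b 8f]
D4: mem[0x10..0x13] <- [a5 d2 15 e9]
D5: mem[0x02..0x05] <- [15 e9 bf e1]
query mem[0x03]=0xe9, mem[0x04]=0xbf, mem[0x1d]=0x8f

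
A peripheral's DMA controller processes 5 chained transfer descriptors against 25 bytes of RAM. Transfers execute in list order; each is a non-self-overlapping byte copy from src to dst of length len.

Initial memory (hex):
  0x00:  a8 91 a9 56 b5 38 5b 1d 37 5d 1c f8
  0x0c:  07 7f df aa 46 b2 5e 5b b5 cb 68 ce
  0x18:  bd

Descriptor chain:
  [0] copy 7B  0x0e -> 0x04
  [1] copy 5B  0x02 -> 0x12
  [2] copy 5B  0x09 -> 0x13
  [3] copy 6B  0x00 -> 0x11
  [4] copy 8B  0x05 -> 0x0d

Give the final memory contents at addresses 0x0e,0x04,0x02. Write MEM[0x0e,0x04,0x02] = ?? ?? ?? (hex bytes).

MEM[0x0e,0x04,0x02] = 46 df a9

#0 dst[0x04+7] := {0xdf,0xaa,0x46,0xb2,0x5e,0x5b,0xb5}
#1 dst[0x12+5] := {0xa9,0x56,0xdf,0xaa,0x46}
#2 dst[0x13+5] := {0x5b,0xb5,0xf8,0x07,0x7f}
#3 dst[0x11+6] := {0xa8,0x91,0xa9,0x56,0xdf,0xaa}
#4 dst[0x0d+8] := {0xaa,0x46,0xb2,0x5e,0x5b,0xb5,0xf8,0x07}
query mem[0x0e]=0x46, mem[0x04]=0xdf, mem[0x02]=0xa9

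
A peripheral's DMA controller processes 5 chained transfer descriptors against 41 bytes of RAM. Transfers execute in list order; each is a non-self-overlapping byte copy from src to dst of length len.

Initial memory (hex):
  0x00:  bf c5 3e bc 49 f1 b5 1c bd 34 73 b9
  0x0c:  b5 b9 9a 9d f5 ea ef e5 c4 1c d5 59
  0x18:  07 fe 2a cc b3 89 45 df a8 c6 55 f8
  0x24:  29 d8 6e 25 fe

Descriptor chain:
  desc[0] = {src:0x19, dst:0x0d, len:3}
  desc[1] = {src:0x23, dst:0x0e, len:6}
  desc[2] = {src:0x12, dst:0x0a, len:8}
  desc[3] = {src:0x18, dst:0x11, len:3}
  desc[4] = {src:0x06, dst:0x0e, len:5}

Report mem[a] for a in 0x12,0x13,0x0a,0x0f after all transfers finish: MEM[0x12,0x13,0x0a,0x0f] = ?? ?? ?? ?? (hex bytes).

MEM[0x12,0x13,0x0a,0x0f] = 25 2a 25 1c

  after D0: wrote 3B at 0x0d = fe2acc
  after D1: wrote 6B at 0x0e = f829d86e25fe
  after D2: wrote 8B at 0x0a = 25fec41cd55907fe
  after D3: wrote 3B at 0x11 = 07fe2a
  after D4: wrote 5B at 0x0e = b51cbd3425
query mem[0x12]=0x25, mem[0x13]=0x2a, mem[0x0a]=0x25, mem[0x0f]=0x1c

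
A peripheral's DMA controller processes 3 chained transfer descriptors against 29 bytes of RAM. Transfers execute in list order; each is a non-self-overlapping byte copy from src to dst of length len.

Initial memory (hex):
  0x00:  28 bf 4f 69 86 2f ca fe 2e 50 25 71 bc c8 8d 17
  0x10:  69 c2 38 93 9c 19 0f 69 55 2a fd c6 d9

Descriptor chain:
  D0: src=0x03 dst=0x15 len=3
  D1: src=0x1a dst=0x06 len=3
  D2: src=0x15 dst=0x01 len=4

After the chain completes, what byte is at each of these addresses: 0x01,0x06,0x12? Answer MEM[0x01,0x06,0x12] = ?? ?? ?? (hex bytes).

[0] 0x03->0x15 len=3 : 69 86 2f
[1] 0x1a->0x06 len=3 : fd c6 d9
[2] 0x15->0x01 len=4 : 69 86 2f 55
query mem[0x01]=0x69, mem[0x06]=0xfd, mem[0x12]=0x38

MEM[0x01,0x06,0x12] = 69 fd 38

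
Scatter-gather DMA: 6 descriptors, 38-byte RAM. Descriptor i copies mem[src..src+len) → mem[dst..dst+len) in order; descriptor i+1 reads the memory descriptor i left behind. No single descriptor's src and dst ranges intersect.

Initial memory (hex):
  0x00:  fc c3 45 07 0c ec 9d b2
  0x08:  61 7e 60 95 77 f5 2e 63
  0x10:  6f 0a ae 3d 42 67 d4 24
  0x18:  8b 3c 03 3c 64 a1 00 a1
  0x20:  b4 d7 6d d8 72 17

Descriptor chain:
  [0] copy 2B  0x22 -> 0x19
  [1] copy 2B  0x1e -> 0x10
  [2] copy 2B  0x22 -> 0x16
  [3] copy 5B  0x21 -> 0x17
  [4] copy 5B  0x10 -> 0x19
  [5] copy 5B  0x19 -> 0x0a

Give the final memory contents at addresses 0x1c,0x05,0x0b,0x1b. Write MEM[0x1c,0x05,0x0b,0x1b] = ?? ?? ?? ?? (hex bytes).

MEM[0x1c,0x05,0x0b,0x1b] = 3d ec a1 ae

[0] 0x22->0x19 len=2 : 6d d8
[1] 0x1e->0x10 len=2 : 00 a1
[2] 0x22->0x16 len=2 : 6d d8
[3] 0x21->0x17 len=5 : d7 6d d8 72 17
[4] 0x10->0x19 len=5 : 00 a1 ae 3d 42
[5] 0x19->0x0a len=5 : 00 a1 ae 3d 42
query mem[0x1c]=0x3d, mem[0x05]=0xec, mem[0x0b]=0xa1, mem[0x1b]=0xae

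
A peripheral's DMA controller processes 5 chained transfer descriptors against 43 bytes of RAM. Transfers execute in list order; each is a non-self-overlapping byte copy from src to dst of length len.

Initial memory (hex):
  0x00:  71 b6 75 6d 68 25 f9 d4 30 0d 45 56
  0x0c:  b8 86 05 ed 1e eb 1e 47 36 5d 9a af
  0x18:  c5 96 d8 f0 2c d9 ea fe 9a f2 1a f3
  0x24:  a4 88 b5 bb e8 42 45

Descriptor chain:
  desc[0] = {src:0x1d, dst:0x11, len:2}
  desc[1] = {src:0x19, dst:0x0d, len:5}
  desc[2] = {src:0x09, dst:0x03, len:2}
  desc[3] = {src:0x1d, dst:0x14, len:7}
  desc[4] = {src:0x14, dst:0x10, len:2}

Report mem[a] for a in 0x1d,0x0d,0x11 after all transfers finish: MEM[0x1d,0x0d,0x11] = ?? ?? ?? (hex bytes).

MEM[0x1d,0x0d,0x11] = d9 96 ea

  after D0: wrote 2B at 0x11 = d9ea
  after D1: wrote 5B at 0x0d = 96d8f02cd9
  after D2: wrote 2B at 0x03 = 0d45
  after D3: wrote 7B at 0x14 = d9eafe9af21af3
  after D4: wrote 2B at 0x10 = d9ea
query mem[0x1d]=0xd9, mem[0x0d]=0x96, mem[0x11]=0xea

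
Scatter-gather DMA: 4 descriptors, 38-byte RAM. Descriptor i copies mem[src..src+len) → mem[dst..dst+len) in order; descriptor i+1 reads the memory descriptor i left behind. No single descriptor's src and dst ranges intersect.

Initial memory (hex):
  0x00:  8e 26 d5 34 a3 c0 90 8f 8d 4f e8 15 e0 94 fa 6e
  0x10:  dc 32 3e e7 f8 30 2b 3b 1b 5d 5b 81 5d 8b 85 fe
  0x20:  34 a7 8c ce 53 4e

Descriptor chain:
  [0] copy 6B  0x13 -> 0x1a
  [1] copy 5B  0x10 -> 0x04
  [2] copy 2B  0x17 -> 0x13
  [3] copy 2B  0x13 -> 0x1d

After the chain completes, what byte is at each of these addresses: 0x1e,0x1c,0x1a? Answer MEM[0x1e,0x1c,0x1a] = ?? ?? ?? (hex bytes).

MEM[0x1e,0x1c,0x1a] = 1b 30 e7

#0 dst[0x1a+6] := {0xe7,0xf8,0x30,0x2b,0x3b,0x1b}
#1 dst[0x04+5] := {0xdc,0x32,0x3e,0xe7,0xf8}
#2 dst[0x13+2] := {0x3b,0x1b}
#3 dst[0x1d+2] := {0x3b,0x1b}
query mem[0x1e]=0x1b, mem[0x1c]=0x30, mem[0x1a]=0xe7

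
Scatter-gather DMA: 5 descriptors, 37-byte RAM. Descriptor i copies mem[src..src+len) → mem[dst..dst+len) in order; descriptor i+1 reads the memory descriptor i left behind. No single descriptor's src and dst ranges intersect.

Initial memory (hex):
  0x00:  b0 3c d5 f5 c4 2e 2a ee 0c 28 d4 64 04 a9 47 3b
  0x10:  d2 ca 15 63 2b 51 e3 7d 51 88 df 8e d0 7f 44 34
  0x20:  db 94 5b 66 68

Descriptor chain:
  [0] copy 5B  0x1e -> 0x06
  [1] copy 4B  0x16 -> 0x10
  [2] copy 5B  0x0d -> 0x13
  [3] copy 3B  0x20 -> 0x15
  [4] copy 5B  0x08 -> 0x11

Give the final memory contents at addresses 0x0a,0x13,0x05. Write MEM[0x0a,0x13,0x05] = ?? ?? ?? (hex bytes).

MEM[0x0a,0x13,0x05] = 5b 5b 2e

D0: mem[0x06..0x0a] <- [44 34 db 94 5b]
D1: mem[0x10..0x13] <- [e3 7d 51 88]
D2: mem[0x13..0x17] <- [a9 47 3b e3 7d]
D3: mem[0x15..0x17] <- [db 94 5b]
D4: mem[0x11..0x15] <- [db 94 5b 64 04]
query mem[0x0a]=0x5b, mem[0x13]=0x5b, mem[0x05]=0x2e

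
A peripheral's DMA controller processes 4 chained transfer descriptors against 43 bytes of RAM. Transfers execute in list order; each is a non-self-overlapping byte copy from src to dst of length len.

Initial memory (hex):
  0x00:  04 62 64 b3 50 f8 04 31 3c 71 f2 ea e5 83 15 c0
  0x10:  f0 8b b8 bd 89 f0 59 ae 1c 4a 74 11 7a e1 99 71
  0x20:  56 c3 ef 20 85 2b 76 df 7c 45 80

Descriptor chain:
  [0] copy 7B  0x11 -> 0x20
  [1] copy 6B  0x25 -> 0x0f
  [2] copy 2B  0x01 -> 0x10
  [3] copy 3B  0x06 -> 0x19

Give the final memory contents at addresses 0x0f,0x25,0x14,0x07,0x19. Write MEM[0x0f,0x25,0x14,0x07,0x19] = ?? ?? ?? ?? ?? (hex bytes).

D0: mem[0x20..0x26] <- [8b b8 bd 89 f0 59 ae]
D1: mem[0x0f..0x14] <- [59 ae df 7c 45 80]
D2: mem[0x10..0x11] <- [62 64]
D3: mem[0x19..0x1b] <- [04 31 3c]
query mem[0x0f]=0x59, mem[0x25]=0x59, mem[0x14]=0x80, mem[0x07]=0x31, mem[0x19]=0x04

MEM[0x0f,0x25,0x14,0x07,0x19] = 59 59 80 31 04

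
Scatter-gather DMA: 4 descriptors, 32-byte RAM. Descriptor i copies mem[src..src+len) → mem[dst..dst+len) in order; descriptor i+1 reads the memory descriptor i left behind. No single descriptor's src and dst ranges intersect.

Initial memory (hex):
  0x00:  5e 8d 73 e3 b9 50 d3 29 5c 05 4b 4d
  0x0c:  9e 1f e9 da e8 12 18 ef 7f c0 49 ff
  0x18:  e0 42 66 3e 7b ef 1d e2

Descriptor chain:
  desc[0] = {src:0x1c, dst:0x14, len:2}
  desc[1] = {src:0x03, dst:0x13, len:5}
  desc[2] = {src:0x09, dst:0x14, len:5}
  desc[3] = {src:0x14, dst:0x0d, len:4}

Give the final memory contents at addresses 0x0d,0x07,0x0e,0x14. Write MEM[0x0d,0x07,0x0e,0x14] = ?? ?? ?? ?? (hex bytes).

MEM[0x0d,0x07,0x0e,0x14] = 05 29 4b 05

#0 dst[0x14+2] := {0x7b,0xef}
#1 dst[0x13+5] := {0xe3,0xb9,0x50,0xd3,0x29}
#2 dst[0x14+5] := {0x05,0x4b,0x4d,0x9e,0x1f}
#3 dst[0x0d+4] := {0x05,0x4b,0x4d,0x9e}
query mem[0x0d]=0x05, mem[0x07]=0x29, mem[0x0e]=0x4b, mem[0x14]=0x05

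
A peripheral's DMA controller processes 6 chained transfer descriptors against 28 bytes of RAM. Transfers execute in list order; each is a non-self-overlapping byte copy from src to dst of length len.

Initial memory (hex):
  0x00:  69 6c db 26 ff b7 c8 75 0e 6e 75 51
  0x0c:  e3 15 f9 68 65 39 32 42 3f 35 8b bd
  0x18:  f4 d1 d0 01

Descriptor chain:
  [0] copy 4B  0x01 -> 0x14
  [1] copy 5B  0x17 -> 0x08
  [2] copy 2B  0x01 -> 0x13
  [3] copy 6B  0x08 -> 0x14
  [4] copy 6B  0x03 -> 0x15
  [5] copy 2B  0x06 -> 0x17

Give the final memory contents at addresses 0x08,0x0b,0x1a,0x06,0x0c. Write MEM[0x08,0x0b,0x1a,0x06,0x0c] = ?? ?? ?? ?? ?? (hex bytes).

MEM[0x08,0x0b,0x1a,0x06,0x0c] = ff d0 ff c8 01

[0] 0x01->0x14 len=4 : 6c db 26 ff
[1] 0x17->0x08 len=5 : ff f4 d1 d0 01
[2] 0x01->0x13 len=2 : 6c db
[3] 0x08->0x14 len=6 : ff f4 d1 d0 01 15
[4] 0x03->0x15 len=6 : 26 ff b7 c8 75 ff
[5] 0x06->0x17 len=2 : c8 75
query mem[0x08]=0xff, mem[0x0b]=0xd0, mem[0x1a]=0xff, mem[0x06]=0xc8, mem[0x0c]=0x01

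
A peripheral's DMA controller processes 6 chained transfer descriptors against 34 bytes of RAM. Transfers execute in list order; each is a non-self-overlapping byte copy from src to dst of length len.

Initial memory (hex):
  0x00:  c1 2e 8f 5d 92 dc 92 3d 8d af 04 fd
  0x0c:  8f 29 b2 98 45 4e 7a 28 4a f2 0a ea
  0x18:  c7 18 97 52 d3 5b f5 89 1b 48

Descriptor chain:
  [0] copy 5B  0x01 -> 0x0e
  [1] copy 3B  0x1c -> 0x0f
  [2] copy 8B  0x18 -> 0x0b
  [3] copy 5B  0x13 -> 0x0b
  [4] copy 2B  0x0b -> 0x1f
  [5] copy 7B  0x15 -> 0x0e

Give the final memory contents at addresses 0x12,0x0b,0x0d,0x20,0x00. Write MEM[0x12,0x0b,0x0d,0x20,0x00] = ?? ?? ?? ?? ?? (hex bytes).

[0] 0x01->0x0e len=5 : 2e 8f 5d 92 dc
[1] 0x1c->0x0f len=3 : d3 5b f5
[2] 0x18->0x0b len=8 : c7 18 97 52 d3 5b f5 89
[3] 0x13->0x0b len=5 : 28 4a f2 0a ea
[4] 0x0b->0x1f len=2 : 28 4a
[5] 0x15->0x0e len=7 : f2 0a ea c7 18 97 52
query mem[0x12]=0x18, mem[0x0b]=0x28, mem[0x0d]=0xf2, mem[0x20]=0x4a, mem[0x00]=0xc1

MEM[0x12,0x0b,0x0d,0x20,0x00] = 18 28 f2 4a c1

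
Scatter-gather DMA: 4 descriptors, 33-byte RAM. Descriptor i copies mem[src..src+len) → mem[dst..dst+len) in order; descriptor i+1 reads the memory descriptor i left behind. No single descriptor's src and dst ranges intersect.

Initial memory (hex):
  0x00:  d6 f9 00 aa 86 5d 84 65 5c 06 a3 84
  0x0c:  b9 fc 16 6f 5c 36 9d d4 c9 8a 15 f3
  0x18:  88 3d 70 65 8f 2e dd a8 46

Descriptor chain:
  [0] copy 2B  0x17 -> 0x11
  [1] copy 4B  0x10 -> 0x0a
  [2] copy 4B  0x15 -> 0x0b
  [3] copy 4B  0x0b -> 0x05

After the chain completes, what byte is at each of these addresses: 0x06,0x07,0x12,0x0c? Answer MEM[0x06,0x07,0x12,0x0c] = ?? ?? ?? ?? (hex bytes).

MEM[0x06,0x07,0x12,0x0c] = 15 f3 88 15

  after D0: wrote 2B at 0x11 = f388
  after D1: wrote 4B at 0x0a = 5cf388d4
  after D2: wrote 4B at 0x0b = 8a15f388
  after D3: wrote 4B at 0x05 = 8a15f388
query mem[0x06]=0x15, mem[0x07]=0xf3, mem[0x12]=0x88, mem[0x0c]=0x15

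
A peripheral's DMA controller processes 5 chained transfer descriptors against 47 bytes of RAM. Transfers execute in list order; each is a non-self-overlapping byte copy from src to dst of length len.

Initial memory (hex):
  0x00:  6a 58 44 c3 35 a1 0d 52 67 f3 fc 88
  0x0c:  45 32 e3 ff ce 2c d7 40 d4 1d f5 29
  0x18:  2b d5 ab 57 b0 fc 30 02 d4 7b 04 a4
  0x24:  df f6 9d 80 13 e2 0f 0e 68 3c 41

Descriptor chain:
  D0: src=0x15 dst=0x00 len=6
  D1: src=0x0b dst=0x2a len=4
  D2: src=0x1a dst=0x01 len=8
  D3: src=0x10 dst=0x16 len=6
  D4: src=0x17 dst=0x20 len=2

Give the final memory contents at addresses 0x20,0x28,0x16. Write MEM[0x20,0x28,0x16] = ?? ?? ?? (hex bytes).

MEM[0x20,0x28,0x16] = 2c 13 ce

#0 dst[0x00+6] := {0x1d,0xf5,0x29,0x2b,0xd5,0xab}
#1 dst[0x2a+4] := {0x88,0x45,0x32,0xe3}
#2 dst[0x01+8] := {0xab,0x57,0xb0,0xfc,0x30,0x02,0xd4,0x7b}
#3 dst[0x16+6] := {0xce,0x2c,0xd7,0x40,0xd4,0x1d}
#4 dst[0x20+2] := {0x2c,0xd7}
query mem[0x20]=0x2c, mem[0x28]=0x13, mem[0x16]=0xce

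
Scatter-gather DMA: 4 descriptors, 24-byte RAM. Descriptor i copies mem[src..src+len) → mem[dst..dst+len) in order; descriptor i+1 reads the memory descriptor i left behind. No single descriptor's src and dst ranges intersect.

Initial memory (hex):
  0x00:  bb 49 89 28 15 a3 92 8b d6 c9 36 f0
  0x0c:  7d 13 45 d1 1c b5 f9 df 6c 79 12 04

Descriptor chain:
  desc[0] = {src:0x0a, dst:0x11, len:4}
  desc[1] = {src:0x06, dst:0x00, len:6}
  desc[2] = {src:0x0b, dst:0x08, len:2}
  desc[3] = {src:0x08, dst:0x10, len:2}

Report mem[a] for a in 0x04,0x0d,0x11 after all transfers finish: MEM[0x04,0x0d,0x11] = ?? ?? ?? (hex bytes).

D0: mem[0x11..0x14] <- [36 f0 7d 13]
D1: mem[0x00..0x05] <- [92 8b d6 c9 36 f0]
D2: mem[0x08..0x09] <- [f0 7d]
D3: mem[0x10..0x11] <- [f0 7d]
query mem[0x04]=0x36, mem[0x0d]=0x13, mem[0x11]=0x7d

MEM[0x04,0x0d,0x11] = 36 13 7d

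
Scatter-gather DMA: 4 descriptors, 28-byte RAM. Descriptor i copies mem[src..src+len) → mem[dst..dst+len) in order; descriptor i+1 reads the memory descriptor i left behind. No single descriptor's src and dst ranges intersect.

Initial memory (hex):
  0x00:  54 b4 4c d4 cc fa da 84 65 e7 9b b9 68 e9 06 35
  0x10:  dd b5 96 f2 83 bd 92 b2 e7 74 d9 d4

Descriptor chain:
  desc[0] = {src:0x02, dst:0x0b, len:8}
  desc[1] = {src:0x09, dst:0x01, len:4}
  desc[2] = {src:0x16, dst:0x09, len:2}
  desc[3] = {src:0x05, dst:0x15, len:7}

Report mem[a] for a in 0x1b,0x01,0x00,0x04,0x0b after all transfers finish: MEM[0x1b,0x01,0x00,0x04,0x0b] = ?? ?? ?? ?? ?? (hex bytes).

MEM[0x1b,0x01,0x00,0x04,0x0b] = 4c e7 54 d4 4c

  after D0: wrote 8B at 0x0b = 4cd4ccfada8465e7
  after D1: wrote 4B at 0x01 = e79b4cd4
  after D2: wrote 2B at 0x09 = 92b2
  after D3: wrote 7B at 0x15 = fada846592b24c
query mem[0x1b]=0x4c, mem[0x01]=0xe7, mem[0x00]=0x54, mem[0x04]=0xd4, mem[0x0b]=0x4c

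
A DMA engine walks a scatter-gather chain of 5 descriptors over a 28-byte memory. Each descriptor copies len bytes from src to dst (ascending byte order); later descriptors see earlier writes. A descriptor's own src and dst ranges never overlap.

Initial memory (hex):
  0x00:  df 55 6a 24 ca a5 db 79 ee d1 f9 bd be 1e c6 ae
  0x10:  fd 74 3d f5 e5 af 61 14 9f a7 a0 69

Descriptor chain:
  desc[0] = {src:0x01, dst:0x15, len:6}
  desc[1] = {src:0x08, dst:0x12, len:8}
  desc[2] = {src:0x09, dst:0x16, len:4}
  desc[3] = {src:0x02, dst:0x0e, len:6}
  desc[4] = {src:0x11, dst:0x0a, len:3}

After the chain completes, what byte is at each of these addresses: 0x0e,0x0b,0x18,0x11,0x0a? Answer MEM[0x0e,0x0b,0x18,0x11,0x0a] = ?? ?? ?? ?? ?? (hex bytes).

D0: mem[0x15..0x1a] <- [55 6a 24 ca a5 db]
D1: mem[0x12..0x19] <- [ee d1 f9 bd be 1e c6 ae]
D2: mem[0x16..0x19] <- [d1 f9 bd be]
D3: mem[0x0e..0x13] <- [6a 24 ca a5 db 79]
D4: mem[0x0a..0x0c] <- [a5 db 79]
query mem[0x0e]=0x6a, mem[0x0b]=0xdb, mem[0x18]=0xbd, mem[0x11]=0xa5, mem[0x0a]=0xa5

MEM[0x0e,0x0b,0x18,0x11,0x0a] = 6a db bd a5 a5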